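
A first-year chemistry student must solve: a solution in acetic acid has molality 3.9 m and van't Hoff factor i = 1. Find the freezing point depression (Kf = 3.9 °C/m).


ΔTf = Kf × m × i
= 3.9 × 3.9 × 1
= 15.21 °C

15.21 °C


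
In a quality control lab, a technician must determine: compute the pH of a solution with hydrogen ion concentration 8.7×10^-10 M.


pH = -log10([H+]) = -log10(8.7×10^-10)
= 10 - log10(8.7)
= 10 - 0.94
= 9.06

9.06


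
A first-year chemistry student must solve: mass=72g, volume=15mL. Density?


ρ = mass/volume
= 72/15
= 4.8 g/mL

4.8 g/mL


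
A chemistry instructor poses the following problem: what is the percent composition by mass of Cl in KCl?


M(KCl) = 1×39.1 + 1×35.45 = 74.55 g/mol
Mass of Cl = 1 × 35.45 = 35.45 g/mol
% Cl = 35.45/74.55 × 100 = 47.55%

47.55%


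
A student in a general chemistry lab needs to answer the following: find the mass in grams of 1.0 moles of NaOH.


M(NaOH) = 40.0 g/mol
mass = n × M = 1.0 × 40.0 = 40.00 g

40.00 g


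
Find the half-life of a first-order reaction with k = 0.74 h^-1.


t½ = ln2/k = 0.693147/(0.74 h^-1)
= 0.9367 h

0.9367 h


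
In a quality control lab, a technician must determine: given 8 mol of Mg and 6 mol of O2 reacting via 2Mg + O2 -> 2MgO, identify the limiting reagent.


Mole ratio available / coefficient:
  Mg: 8/2 = 4.000
  O2: 6/1 = 6.000
Smaller ratio is limiting.

Mg


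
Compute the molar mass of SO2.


M(SO2) = 1×32.07 + 2×16.0
= 32.07 + 32.0
= 64.07 g/mol

64.07 g/mol


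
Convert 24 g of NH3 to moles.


M(NH3) = 17.03 g/mol
n = mass/M = 24/17.03 = 1.4093 mol

1.4093 mol


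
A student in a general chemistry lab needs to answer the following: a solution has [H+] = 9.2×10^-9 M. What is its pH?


pH = -log10([H+]) = -log10(9.2×10^-9)
= 9 - log10(9.2)
= 9 - 0.96
= 8.04

8.04


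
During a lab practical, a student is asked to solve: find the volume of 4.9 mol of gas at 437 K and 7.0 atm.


PV = nRT  (R = 0.08206 L·atm/(mol·K))
V = nRT/P = 4.9×0.08206×437/7.0
= 25.102 L

25.102 L


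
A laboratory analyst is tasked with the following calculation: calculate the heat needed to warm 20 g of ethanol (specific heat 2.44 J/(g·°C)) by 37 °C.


q = mcΔT = 20 × 2.44 × 37
= 1805.60 J

1805.60 J


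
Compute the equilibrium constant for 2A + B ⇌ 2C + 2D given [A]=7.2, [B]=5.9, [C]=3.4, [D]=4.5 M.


Kc = [C]^2[D]^2/([A]^2[B])
= (3.4^2 × 4.5^2)/(7.2^2 × 5.9^1)
= 234.09/305.856
= 0.7654

0.7654


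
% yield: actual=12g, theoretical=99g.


% yield = actual/theoretical × 100
= 12/99 × 100
= 12.12%

12.12%


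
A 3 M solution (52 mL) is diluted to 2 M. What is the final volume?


C1V1 = C2V2
3 × 52 = 2 × V2
V2 = 156/2 = 78.0 mL

78.0 mL


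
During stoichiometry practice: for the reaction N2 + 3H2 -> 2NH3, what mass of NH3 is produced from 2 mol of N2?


Mole ratio NH3:N2 = 2:1
n(NH3) = 2 × 2/1 = 4.000 mol
mass = 4.000 × 17.03 = 68.12 g

68.12 g


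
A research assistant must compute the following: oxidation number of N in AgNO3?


(+1) + x + 3(-2) = 0, so x = +5
Oxidation number: +5

+5


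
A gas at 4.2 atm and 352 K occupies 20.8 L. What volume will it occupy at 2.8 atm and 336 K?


P1V1/T1 = P2V2/T2
V2 = P1V1T2/(T1P2)
= 4.2×20.8×336/(352×2.8)
= 29.782 L

29.782 L


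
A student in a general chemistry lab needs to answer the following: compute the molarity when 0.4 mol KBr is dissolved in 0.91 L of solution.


M = n/V = 0.4/0.91 = 0.440 mol/L

0.440 M


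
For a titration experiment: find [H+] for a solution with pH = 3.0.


[H+] = 10^(-pH) = 10^(-3.0)
= 1.0×10^-3 M

1.0×10^-3 M


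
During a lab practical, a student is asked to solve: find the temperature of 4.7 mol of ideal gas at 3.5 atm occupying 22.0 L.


PV = nRT  (R = 0.08206 L·atm/(mol·K))
T = PV/(nR) = 3.5×22.0/(4.7×0.08206)
= 77.00/0.385682
= 199.65 K

199.65 K


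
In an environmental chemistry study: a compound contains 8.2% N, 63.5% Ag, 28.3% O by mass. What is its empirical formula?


Assume 100 g sample. Moles of each element:
  N: 8.2/14.01 = 0.585 mol
  Ag: 63.5/107.87 = 0.589 mol
  O: 28.3/16.0 = 1.769 mol
Divide by smallest (0.585):
  N: 0.585/0.585 = 1.0
  Ag: 0.589/0.585 = 1.01
  O: 1.769/0.585 = 3.02
Empirical formula: AgNO3

AgNO3


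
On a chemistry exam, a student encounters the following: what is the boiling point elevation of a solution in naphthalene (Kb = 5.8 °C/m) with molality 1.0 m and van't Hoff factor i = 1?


ΔTb = Kb × m × i
= 5.8 × 1.0 × 1
= 5.8 °C

5.8 °C


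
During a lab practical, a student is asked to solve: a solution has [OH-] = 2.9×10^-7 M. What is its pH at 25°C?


pOH = -log10([OH-]) = -log10(2.9×10^-7)
= 7 - log10(2.9) = 6.54
pH = 14 - pOH = 14 - 6.54 = 7.46

7.46


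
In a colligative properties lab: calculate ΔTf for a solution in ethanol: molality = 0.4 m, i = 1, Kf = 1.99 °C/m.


ΔTf = Kf × m × i
= 1.99 × 0.4 × 1
= 0.796 °C

0.796 °C


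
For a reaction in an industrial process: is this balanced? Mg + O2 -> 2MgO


Equation: Mg + O2 -> 2MgO
Check atoms: Mg: 1≠2, O: 2=2
Not balanced

No, not balanced


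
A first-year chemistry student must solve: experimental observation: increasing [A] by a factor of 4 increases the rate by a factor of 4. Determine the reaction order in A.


rate ∝ [A]^n
4^n = 4 → n = 1
Order in A: 1

1


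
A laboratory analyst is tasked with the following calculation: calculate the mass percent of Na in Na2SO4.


M(Na2SO4) = 2×22.99 + 1×32.07 + 4×16.0 = 142.05 g/mol
Mass of Na = 2 × 22.99 = 45.98 g/mol
% Na = 45.98/142.05 × 100 = 32.37%

32.37%


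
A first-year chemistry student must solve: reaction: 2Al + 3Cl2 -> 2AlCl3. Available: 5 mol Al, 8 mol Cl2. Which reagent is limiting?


Mole ratio available / coefficient:
  Al: 5/2 = 2.500
  Cl2: 8/3 = 2.667
Smaller ratio is limiting.

Al


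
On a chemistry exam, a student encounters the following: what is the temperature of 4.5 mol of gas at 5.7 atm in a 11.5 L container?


PV = nRT  (R = 0.08206 L·atm/(mol·K))
T = PV/(nR) = 5.7×11.5/(4.5×0.08206)
= 65.55/0.369270
= 177.51 K

177.51 K


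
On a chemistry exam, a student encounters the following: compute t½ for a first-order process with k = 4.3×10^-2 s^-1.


t½ = ln2/k = 0.693147/(4.3×10^-2 s^-1)
= 16.12 s

16.12 s


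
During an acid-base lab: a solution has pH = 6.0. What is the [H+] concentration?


[H+] = 10^(-pH) = 10^(-6.0)
= 1.0×10^-6 M

1.0×10^-6 M


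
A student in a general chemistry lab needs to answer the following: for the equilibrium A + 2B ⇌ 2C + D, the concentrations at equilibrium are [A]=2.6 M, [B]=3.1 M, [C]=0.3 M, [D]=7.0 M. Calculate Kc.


Kc = [C]^2[D]/([A][B]^2)
= (0.3^2 × 7.0^1)/(2.6^1 × 3.1^2)
= 0.63/24.986
= 0.02521

0.02521


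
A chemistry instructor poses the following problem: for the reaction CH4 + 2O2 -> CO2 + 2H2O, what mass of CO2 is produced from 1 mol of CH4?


Mole ratio CO2:CH4 = 1:1
n(CO2) = 1 × 1/1 = 1.000 mol
mass = 1.000 × 44.01 = 44.01 g

44.01 g


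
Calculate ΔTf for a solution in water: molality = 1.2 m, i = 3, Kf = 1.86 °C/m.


ΔTf = Kf × m × i
= 1.86 × 1.2 × 3
= 6.696 °C

6.696 °C


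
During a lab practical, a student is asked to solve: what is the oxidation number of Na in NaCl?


Group 1 metal: +1
Oxidation number: +1

+1


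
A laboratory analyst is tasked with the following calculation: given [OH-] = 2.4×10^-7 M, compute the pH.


pOH = -log10([OH-]) = -log10(2.4×10^-7)
= 7 - log10(2.4) = 6.62
pH = 14 - pOH = 14 - 6.62 = 7.38

7.38


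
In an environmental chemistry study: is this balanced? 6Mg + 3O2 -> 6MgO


Equation: 6Mg + 3O2 -> 6MgO
Check atoms: Mg: 6=6, O: 6=6
Balanced

Yes, balanced


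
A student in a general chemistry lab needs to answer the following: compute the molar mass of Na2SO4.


M(Na2SO4) = 2×22.99 + 1×32.07 + 4×16.0
= 45.98 + 32.07 + 64.0
= 142.05 g/mol

142.05 g/mol


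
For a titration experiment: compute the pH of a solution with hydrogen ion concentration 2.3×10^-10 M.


pH = -log10([H+]) = -log10(2.3×10^-10)
= 10 - log10(2.3)
= 10 - 0.36
= 9.64

9.64


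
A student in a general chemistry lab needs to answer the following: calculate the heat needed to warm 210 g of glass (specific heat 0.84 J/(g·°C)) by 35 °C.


q = mcΔT = 210 × 0.84 × 35
= 6174.00 J

6174.00 J


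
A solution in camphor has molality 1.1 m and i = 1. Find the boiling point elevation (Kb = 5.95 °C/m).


ΔTb = Kb × m × i
= 5.95 × 1.1 × 1
= 6.545 °C

6.545 °C


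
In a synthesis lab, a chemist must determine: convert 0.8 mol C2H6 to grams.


M(C2H6) = 30.07 g/mol
mass = n × M = 0.8 × 30.07 = 24.06 g

24.06 g


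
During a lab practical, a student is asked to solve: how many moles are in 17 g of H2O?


M(H2O) = 18.02 g/mol
n = mass/M = 17/18.02 = 0.9434 mol

0.9434 mol


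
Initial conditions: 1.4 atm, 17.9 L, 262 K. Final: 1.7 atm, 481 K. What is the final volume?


P1V1/T1 = P2V2/T2
V2 = P1V1T2/(T1P2)
= 1.4×17.9×481/(262×1.7)
= 27.063 L

27.063 L


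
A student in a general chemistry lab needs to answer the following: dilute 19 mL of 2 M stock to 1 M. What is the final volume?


C1V1 = C2V2
2 × 19 = 1 × V2
V2 = 38/1 = 38.0 mL

38.0 mL


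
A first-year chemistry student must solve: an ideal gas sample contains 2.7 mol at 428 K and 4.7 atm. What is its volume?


PV = nRT  (R = 0.08206 L·atm/(mol·K))
V = nRT/P = 2.7×0.08206×428/4.7
= 20.176 L

20.176 L


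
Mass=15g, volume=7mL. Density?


ρ = mass/volume
= 15/7
= 2.143 g/mL

2.143 g/mL


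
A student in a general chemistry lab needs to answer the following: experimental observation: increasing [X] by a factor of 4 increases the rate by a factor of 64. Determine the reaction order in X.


rate ∝ [X]^n
4^n = 64 → n = 3
Order in X: 3

3


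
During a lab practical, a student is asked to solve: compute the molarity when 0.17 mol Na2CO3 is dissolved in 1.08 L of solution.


M = n/V = 0.17/1.08 = 0.157 mol/L

0.157 M


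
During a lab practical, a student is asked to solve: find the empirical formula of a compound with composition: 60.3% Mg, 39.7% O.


Assume 100 g sample. Moles of each element:
  Mg: 60.3/24.31 = 2.48 mol
  O: 39.7/16.0 = 2.481 mol
Divide by smallest (2.48):
  Mg: 2.48/2.48 = 1.0
  O: 2.481/2.48 = 1.0
Empirical formula: MgO

MgO


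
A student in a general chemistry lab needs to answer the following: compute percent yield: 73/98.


% yield = actual/theoretical × 100
= 73/98 × 100
= 74.49%

74.49%


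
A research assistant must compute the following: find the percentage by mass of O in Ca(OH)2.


M(Ca(OH)2) = 1×40.08 + 2×16.0 + 2×1.008 = 74.096 g/mol
Mass of O = 2 × 16.0 = 32.00 g/mol
% O = 32.00/74.096 × 100 = 43.19%

43.19%


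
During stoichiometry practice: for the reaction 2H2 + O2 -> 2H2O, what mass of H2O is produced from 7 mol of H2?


Mole ratio H2O:H2 = 2:2
n(H2O) = 7 × 2/2 = 7.000 mol
mass = 7.000 × 18.02 = 126.14 g

126.14 g


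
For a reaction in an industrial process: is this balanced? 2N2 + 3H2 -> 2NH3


Equation: 2N2 + 3H2 -> 2NH3
Check atoms: H: 6=6, N: 4≠2
Not balanced

No, not balanced


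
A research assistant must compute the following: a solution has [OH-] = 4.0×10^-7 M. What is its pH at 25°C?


pOH = -log10([OH-]) = -log10(4.0×10^-7)
= 7 - log10(4.0) = 6.4
pH = 14 - pOH = 14 - 6.4 = 7.6

7.6


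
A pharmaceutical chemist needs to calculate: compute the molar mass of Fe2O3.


M(Fe2O3) = 2×55.85 + 3×16.0
= 111.7 + 48.0
= 159.7 g/mol

159.7 g/mol


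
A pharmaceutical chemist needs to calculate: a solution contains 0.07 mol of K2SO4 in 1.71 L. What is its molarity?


M = n/V = 0.07/1.71 = 0.041 mol/L

0.041 M


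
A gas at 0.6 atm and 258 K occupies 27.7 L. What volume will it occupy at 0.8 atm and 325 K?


P1V1/T1 = P2V2/T2
V2 = P1V1T2/(T1P2)
= 0.6×27.7×325/(258×0.8)
= 26.17 L

26.17 L


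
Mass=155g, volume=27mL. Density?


ρ = mass/volume
= 155/27
= 5.741 g/mL

5.741 g/mL


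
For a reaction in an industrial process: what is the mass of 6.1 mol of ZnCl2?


M(ZnCl2) = 136.28 g/mol
mass = n × M = 6.1 × 136.28 = 831.31 g

831.31 g


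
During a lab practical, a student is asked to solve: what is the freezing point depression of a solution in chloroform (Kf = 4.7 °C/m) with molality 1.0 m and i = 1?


ΔTf = Kf × m × i
= 4.7 × 1.0 × 1
= 4.7 °C

4.7 °C


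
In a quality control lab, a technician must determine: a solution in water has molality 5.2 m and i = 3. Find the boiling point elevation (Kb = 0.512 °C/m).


ΔTb = Kb × m × i
= 0.512 × 5.2 × 3
= 7.9872 °C

7.9872 °C


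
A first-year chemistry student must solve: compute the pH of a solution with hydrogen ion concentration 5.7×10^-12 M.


pH = -log10([H+]) = -log10(5.7×10^-12)
= 12 - log10(5.7)
= 12 - 0.76
= 11.24

11.24


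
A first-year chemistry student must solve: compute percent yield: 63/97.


% yield = actual/theoretical × 100
= 63/97 × 100
= 64.95%

64.95%


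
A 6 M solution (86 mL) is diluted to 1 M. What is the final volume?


C1V1 = C2V2
6 × 86 = 1 × V2
V2 = 516/1 = 516.0 mL

516.0 mL


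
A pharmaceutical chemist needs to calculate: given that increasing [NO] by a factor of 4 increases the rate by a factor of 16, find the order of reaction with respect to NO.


rate ∝ [NO]^n
4^n = 16 → n = 2
Order in NO: 2

2


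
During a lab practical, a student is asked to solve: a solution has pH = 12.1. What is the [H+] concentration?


[H+] = 10^(-pH) = 10^(-12.1)
= 7.94×10^-13 M

7.94×10^-13 M


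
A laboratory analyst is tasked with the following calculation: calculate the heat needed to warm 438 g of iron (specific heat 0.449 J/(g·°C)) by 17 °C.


q = mcΔT = 438 × 0.449 × 17
= 3343.25 J

3343.25 J


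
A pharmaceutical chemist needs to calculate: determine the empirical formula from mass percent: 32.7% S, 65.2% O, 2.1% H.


Assume 100 g sample. Moles of each element:
  S: 32.7/32.07 = 1.02 mol
  O: 65.2/16.0 = 4.075 mol
  H: 2.1/1.008 = 2.083 mol
Divide by smallest (1.02):
  S: 1.02/1.02 = 1.0
  O: 4.075/1.02 = 4.0
  H: 2.083/1.02 = 2.04
Empirical formula: H2SO4

H2SO4


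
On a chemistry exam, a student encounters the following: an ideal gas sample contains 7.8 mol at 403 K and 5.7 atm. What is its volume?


PV = nRT  (R = 0.08206 L·atm/(mol·K))
V = nRT/P = 7.8×0.08206×403/5.7
= 45.254 L

45.254 L


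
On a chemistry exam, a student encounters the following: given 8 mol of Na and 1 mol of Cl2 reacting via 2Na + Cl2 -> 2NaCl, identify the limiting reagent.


Mole ratio available / coefficient:
  Na: 8/2 = 4.000
  Cl2: 1/1 = 1.000
Smaller ratio is limiting.

Cl2


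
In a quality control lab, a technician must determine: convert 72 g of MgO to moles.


M(MgO) = 40.31 g/mol
n = mass/M = 72/40.31 = 1.7862 mol

1.7862 mol


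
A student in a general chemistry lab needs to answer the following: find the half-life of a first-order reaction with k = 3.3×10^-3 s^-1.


t½ = ln2/k = 0.693147/(3.3×10^-3 s^-1)
= 210.0 s

210.0 s


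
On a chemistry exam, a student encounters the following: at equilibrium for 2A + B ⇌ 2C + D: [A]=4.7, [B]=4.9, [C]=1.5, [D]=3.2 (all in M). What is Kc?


Kc = [C]^2[D]/([A]^2[B])
= (1.5^2 × 3.2^1)/(4.7^2 × 4.9^1)
= 7.2/108.241
= 0.06652

0.06652


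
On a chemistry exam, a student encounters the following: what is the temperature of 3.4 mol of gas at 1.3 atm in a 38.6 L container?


PV = nRT  (R = 0.08206 L·atm/(mol·K))
T = PV/(nR) = 1.3×38.6/(3.4×0.08206)
= 50.18/0.279004
= 179.85 K

179.85 K


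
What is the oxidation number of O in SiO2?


O is usually -2
Oxidation number: -2

-2


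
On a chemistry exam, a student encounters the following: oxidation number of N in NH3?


x + 3(+1) = 0, so x = -3
Oxidation number: -3

-3


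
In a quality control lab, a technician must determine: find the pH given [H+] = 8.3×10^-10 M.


pH = -log10([H+]) = -log10(8.3×10^-10)
= 10 - log10(8.3)
= 10 - 0.92
= 9.08

9.08


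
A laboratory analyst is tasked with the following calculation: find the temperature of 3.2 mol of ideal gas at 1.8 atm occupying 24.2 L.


PV = nRT  (R = 0.08206 L·atm/(mol·K))
T = PV/(nR) = 1.8×24.2/(3.2×0.08206)
= 43.56/0.262592
= 165.88 K

165.88 K


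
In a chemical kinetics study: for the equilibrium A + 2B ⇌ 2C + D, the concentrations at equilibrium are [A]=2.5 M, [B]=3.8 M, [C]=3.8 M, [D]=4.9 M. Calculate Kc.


Kc = [C]^2[D]/([A][B]^2)
= (3.8^2 × 4.9^1)/(2.5^1 × 3.8^2)
= 70.756/36.1
= 1.960

1.960


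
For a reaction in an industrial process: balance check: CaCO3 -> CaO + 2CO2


Equation: CaCO3 -> CaO + 2CO2
Check atoms: C: 1≠2, Ca: 1=1, O: 3≠5
Not balanced

No, not balanced


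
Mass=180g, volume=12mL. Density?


ρ = mass/volume
= 180/12
= 15.0 g/mL

15.0 g/mL


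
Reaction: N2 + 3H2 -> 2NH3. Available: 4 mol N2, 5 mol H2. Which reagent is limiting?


Mole ratio available / coefficient:
  N2: 4/1 = 4.000
  H2: 5/3 = 1.667
Smaller ratio is limiting.

H2


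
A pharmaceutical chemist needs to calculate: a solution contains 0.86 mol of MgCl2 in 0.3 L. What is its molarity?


M = n/V = 0.86/0.3 = 2.867 mol/L

2.867 M


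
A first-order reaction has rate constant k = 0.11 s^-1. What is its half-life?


t½ = ln2/k = 0.693147/(0.11 s^-1)
= 6.301 s

6.301 s


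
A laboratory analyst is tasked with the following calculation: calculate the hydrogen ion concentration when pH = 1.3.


[H+] = 10^(-pH) = 10^(-1.3)
= 5.01×10^-2 M

5.01×10^-2 M


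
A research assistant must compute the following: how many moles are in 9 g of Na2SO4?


M(Na2SO4) = 142.05 g/mol
n = mass/M = 9/142.05 = 0.0634 mol

0.0634 mol


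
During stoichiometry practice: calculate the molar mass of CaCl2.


M(CaCl2) = 1×40.08 + 2×35.45
= 40.08 + 70.9
= 110.98 g/mol

110.98 g/mol


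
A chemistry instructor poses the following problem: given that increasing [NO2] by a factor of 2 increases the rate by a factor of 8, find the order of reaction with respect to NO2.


rate ∝ [NO2]^n
2^n = 8 → n = 3
Order in NO2: 3

3


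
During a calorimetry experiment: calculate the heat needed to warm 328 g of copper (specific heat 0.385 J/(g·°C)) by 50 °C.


q = mcΔT = 328 × 0.385 × 50
= 6314.00 J

6314.00 J


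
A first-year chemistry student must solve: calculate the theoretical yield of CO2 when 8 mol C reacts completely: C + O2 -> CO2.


Mole ratio CO2:C = 1:1
n(CO2) = 8 × 1/1 = 8.000 mol
mass = 8.000 × 44.01 = 352.08 g

352.08 g


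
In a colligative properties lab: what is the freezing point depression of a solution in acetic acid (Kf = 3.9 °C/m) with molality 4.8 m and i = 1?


ΔTf = Kf × m × i
= 3.9 × 4.8 × 1
= 18.72 °C

18.72 °C


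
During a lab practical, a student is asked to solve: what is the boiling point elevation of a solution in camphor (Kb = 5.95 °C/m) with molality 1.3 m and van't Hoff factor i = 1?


ΔTb = Kb × m × i
= 5.95 × 1.3 × 1
= 7.735 °C

7.735 °C


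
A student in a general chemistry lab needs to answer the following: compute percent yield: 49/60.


% yield = actual/theoretical × 100
= 49/60 × 100
= 81.67%

81.67%


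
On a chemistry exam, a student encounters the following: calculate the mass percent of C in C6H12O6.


M(C6H12O6) = 6×12.01 + 12×1.008 + 6×16.0 = 180.156 g/mol
Mass of C = 6 × 12.01 = 72.06 g/mol
% C = 72.06/180.156 × 100 = 40.00%

40.00%


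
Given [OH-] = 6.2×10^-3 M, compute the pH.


pOH = -log10([OH-]) = -log10(6.2×10^-3)
= 3 - log10(6.2) = 2.21
pH = 14 - pOH = 14 - 2.21 = 11.79

11.79


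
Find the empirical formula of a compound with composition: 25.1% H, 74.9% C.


Assume 100 g sample. Moles of each element:
  H: 25.1/1.008 = 24.901 mol
  C: 74.9/12.01 = 6.236 mol
Divide by smallest (6.236):
  H: 24.901/6.236 = 3.99
  C: 6.236/6.236 = 1.0
Empirical formula: CH4

CH4


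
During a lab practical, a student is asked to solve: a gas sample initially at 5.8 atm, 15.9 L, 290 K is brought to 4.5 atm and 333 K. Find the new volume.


P1V1/T1 = P2V2/T2
V2 = P1V1T2/(T1P2)
= 5.8×15.9×333/(290×4.5)
= 23.532 L

23.532 L


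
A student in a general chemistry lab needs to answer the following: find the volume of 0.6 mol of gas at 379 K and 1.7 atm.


PV = nRT  (R = 0.08206 L·atm/(mol·K))
V = nRT/P = 0.6×0.08206×379/1.7
= 10.977 L

10.977 L


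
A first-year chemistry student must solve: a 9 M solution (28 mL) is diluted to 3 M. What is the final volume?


C1V1 = C2V2
9 × 28 = 3 × V2
V2 = 252/3 = 84.0 mL

84.0 mL


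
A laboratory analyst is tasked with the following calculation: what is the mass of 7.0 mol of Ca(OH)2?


M(Ca(OH)2) = 74.1 g/mol
mass = n × M = 7.0 × 74.1 = 518.70 g

518.70 g


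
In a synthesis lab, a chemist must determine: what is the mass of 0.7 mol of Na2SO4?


M(Na2SO4) = 142.05 g/mol
mass = n × M = 0.7 × 142.05 = 99.44 g

99.44 g


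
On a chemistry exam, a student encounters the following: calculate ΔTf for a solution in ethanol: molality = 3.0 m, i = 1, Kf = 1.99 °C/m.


ΔTf = Kf × m × i
= 1.99 × 3.0 × 1
= 5.97 °C

5.97 °C


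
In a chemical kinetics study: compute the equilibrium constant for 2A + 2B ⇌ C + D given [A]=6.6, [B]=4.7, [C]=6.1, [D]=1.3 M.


Kc = [C][D]/([A]^2[B]^2)
= (6.1^1 × 1.3^1)/(6.6^2 × 4.7^2)
= 7.93/962.2404
= 0.008241

0.008241


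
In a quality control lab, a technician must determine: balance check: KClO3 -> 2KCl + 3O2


Equation: KClO3 -> 2KCl + 3O2
Check atoms: Cl: 1≠2, K: 1≠2, O: 3≠6
Not balanced

No, not balanced


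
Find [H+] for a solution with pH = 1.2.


[H+] = 10^(-pH) = 10^(-1.2)
= 6.31×10^-2 M

6.31×10^-2 M


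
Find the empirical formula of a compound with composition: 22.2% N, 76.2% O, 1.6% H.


Assume 100 g sample. Moles of each element:
  N: 22.2/14.01 = 1.585 mol
  O: 76.2/16.0 = 4.763 mol
  H: 1.6/1.008 = 1.587 mol
Divide by smallest (1.585):
  N: 1.585/1.585 = 1.0
  O: 4.763/1.585 = 3.01
  H: 1.587/1.585 = 1.0
Empirical formula: HNO3

HNO3


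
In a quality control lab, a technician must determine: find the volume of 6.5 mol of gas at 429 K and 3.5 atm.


PV = nRT  (R = 0.08206 L·atm/(mol·K))
V = nRT/P = 6.5×0.08206×429/3.5
= 65.378 L

65.378 L


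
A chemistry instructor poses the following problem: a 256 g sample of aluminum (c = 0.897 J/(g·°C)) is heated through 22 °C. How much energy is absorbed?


q = mcΔT = 256 × 0.897 × 22
= 5051.90 J

5051.90 J


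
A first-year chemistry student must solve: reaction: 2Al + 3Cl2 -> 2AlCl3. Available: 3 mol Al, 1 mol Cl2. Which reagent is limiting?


Mole ratio available / coefficient:
  Al: 3/2 = 1.500
  Cl2: 1/3 = 0.333
Smaller ratio is limiting.

Cl2


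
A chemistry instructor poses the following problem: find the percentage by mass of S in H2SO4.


M(H2SO4) = 2×1.008 + 1×32.07 + 4×16.0 = 98.086 g/mol
Mass of S = 1 × 32.07 = 32.07 g/mol
% S = 32.07/98.086 × 100 = 32.70%

32.70%


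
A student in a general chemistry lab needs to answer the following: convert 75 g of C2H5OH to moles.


M(C2H5OH) = 46.07 g/mol
n = mass/M = 75/46.07 = 1.628 mol

1.628 mol


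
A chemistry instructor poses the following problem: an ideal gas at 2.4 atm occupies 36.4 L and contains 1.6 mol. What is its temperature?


PV = nRT  (R = 0.08206 L·atm/(mol·K))
T = PV/(nR) = 2.4×36.4/(1.6×0.08206)
= 87.36/0.131296
= 665.37 K

665.37 K


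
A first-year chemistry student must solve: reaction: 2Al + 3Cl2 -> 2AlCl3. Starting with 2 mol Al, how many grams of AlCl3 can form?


Mole ratio AlCl3:Al = 2:2
n(AlCl3) = 2 × 2/2 = 2.000 mol
mass = 2.000 × 133.33 = 266.66 g

266.66 g


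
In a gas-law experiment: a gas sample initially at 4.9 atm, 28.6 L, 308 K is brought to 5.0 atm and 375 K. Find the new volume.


P1V1/T1 = P2V2/T2
V2 = P1V1T2/(T1P2)
= 4.9×28.6×375/(308×5.0)
= 34.125 L

34.125 L


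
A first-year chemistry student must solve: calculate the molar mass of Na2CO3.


M(Na2CO3) = 2×22.99 + 1×12.01 + 3×16.0
= 45.98 + 12.01 + 48.0
= 105.99 g/mol

105.99 g/mol


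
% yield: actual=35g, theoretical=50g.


% yield = actual/theoretical × 100
= 35/50 × 100
= 70.0%

70.0%


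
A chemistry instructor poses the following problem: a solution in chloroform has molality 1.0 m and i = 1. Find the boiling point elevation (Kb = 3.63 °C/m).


ΔTb = Kb × m × i
= 3.63 × 1.0 × 1
= 3.63 °C

3.63 °C


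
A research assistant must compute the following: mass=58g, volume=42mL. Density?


ρ = mass/volume
= 58/42
= 1.381 g/mL

1.381 g/mL


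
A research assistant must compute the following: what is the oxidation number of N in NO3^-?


x + 3(-2) = -1, so x = +5
Oxidation number: +5

+5


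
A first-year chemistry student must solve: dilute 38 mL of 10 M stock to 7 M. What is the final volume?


C1V1 = C2V2
10 × 38 = 7 × V2
V2 = 380/7 = 54.29 mL

54.29 mL


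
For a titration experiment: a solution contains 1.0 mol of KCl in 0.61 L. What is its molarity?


M = n/V = 1.0/0.61 = 1.639 mol/L

1.639 M


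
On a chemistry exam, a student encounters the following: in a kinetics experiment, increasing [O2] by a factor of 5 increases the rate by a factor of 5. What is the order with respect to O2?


rate ∝ [O2]^n
5^n = 5 → n = 1
Order in O2: 1

1


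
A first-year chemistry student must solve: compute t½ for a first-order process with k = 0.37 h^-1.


t½ = ln2/k = 0.693147/(0.37 h^-1)
= 1.873 h

1.873 h


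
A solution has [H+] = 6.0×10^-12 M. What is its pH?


pH = -log10([H+]) = -log10(6.0×10^-12)
= 12 - log10(6.0)
= 12 - 0.78
= 11.22

11.22


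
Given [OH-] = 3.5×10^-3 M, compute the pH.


pOH = -log10([OH-]) = -log10(3.5×10^-3)
= 3 - log10(3.5) = 2.46
pH = 14 - pOH = 14 - 2.46 = 11.54

11.54


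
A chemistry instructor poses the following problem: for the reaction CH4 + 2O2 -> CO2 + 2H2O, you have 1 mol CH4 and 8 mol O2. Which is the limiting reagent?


Mole ratio available / coefficient:
  CH4: 1/1 = 1.000
  O2: 8/2 = 4.000
Smaller ratio is limiting.

CH4


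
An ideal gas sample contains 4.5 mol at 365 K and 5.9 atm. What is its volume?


PV = nRT  (R = 0.08206 L·atm/(mol·K))
V = nRT/P = 4.5×0.08206×365/5.9
= 22.845 L

22.845 L


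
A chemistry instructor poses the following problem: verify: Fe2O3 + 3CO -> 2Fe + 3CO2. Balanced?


Equation: Fe2O3 + 3CO -> 2Fe + 3CO2
Check atoms: C: 3=3, Fe: 2=2, O: 6=6
Balanced

Yes, balanced


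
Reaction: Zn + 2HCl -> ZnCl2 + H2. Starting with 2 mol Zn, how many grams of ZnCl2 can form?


Mole ratio ZnCl2:Zn = 1:1
n(ZnCl2) = 2 × 1/1 = 2.000 mol
mass = 2.000 × 136.28 = 272.56 g

272.56 g


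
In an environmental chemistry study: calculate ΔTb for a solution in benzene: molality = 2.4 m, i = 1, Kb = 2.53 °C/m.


ΔTb = Kb × m × i
= 2.53 × 2.4 × 1
= 6.072 °C

6.072 °C


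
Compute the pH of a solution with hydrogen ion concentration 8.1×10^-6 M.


pH = -log10([H+]) = -log10(8.1×10^-6)
= 6 - log10(8.1)
= 6 - 0.91
= 5.09

5.09


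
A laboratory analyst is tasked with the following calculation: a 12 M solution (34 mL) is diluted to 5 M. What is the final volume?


C1V1 = C2V2
12 × 34 = 5 × V2
V2 = 408/5 = 81.6 mL

81.6 mL


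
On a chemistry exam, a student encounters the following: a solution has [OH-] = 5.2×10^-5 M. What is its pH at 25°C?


pOH = -log10([OH-]) = -log10(5.2×10^-5)
= 5 - log10(5.2) = 4.28
pH = 14 - pOH = 14 - 4.28 = 9.72

9.72


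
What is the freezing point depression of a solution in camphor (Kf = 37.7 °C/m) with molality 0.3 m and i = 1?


ΔTf = Kf × m × i
= 37.7 × 0.3 × 1
= 11.31 °C

11.31 °C


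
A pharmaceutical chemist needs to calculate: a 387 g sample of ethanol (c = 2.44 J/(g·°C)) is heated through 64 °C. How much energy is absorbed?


q = mcΔT = 387 × 2.44 × 64
= 60433.92 J

60433.92 J


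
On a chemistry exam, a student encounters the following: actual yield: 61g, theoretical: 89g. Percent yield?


% yield = actual/theoretical × 100
= 61/89 × 100
= 68.54%

68.54%


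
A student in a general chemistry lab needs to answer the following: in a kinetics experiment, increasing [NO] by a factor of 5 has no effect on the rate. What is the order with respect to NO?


rate ∝ [NO]^n
rate ∝ [NO]^0
Order in NO: 0

0


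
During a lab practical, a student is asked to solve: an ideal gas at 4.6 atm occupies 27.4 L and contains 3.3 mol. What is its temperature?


PV = nRT  (R = 0.08206 L·atm/(mol·K))
T = PV/(nR) = 4.6×27.4/(3.3×0.08206)
= 126.04/0.270798
= 465.44 K

465.44 K


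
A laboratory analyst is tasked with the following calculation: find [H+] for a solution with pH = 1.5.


[H+] = 10^(-pH) = 10^(-1.5)
= 3.16×10^-2 M

3.16×10^-2 M


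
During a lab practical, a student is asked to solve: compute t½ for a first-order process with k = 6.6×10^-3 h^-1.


t½ = ln2/k = 0.693147/(6.6×10^-3 h^-1)
= 105.0 h

105.0 h


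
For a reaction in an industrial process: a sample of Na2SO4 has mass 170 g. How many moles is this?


M(Na2SO4) = 142.05 g/mol
n = mass/M = 170/142.05 = 1.1968 mol

1.1968 mol


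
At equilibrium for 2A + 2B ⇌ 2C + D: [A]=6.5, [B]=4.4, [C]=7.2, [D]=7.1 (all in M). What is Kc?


Kc = [C]^2[D]/([A]^2[B]^2)
= (7.2^2 × 7.1^1)/(6.5^2 × 4.4^2)
= 368.064/817.96
= 0.4500

0.4500


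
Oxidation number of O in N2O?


O is usually -2
Oxidation number: -2

-2


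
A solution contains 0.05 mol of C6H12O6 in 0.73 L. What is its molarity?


M = n/V = 0.05/0.73 = 0.068 mol/L

0.068 M


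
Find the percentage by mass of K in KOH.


M(KOH) = 1×39.1 + 1×16.0 + 1×1.008 = 56.108 g/mol
Mass of K = 1 × 39.1 = 39.10 g/mol
% K = 39.10/56.108 × 100 = 69.69%

69.69%


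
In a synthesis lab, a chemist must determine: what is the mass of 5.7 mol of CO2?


M(CO2) = 44.01 g/mol
mass = n × M = 5.7 × 44.01 = 250.86 g

250.86 g


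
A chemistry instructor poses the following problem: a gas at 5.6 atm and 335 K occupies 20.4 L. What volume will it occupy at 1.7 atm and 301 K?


P1V1/T1 = P2V2/T2
V2 = P1V1T2/(T1P2)
= 5.6×20.4×301/(335×1.7)
= 60.38 L

60.38 L


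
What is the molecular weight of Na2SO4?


M(Na2SO4) = 2×22.99 + 1×32.07 + 4×16.0
= 45.98 + 32.07 + 64.0
= 142.05 g/mol

142.05 g/mol


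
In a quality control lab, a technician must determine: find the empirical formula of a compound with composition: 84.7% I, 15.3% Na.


Assume 100 g sample. Moles of each element:
  I: 84.7/126.9 = 0.667 mol
  Na: 15.3/22.99 = 0.666 mol
Divide by smallest (0.666):
  I: 0.667/0.666 = 1.0
  Na: 0.666/0.666 = 1.0
Empirical formula: NaI

NaI


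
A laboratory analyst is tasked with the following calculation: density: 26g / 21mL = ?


ρ = mass/volume
= 26/21
= 1.238 g/mL

1.238 g/mL


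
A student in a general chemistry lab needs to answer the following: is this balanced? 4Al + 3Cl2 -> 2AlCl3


Equation: 4Al + 3Cl2 -> 2AlCl3
Check atoms: Al: 4≠2, Cl: 6=6
Not balanced

No, not balanced


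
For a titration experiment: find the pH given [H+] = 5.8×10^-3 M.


pH = -log10([H+]) = -log10(5.8×10^-3)
= 3 - log10(5.8)
= 3 - 0.76
= 2.24

2.24


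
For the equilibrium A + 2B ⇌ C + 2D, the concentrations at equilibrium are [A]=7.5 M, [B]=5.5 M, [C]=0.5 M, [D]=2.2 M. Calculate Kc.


Kc = [C][D]^2/([A][B]^2)
= (0.5^1 × 2.2^2)/(7.5^1 × 5.5^2)
= 2.42/226.875
= 0.01067

0.01067


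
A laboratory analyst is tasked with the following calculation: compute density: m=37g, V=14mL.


ρ = mass/volume
= 37/14
= 2.643 g/mL

2.643 g/mL


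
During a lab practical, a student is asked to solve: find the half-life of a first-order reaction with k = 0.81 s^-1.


t½ = ln2/k = 0.693147/(0.81 s^-1)
= 0.8557 s

0.8557 s


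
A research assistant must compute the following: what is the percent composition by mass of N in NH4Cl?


M(NH4Cl) = 1×14.01 + 4×1.008 + 1×35.45 = 53.492 g/mol
Mass of N = 1 × 14.01 = 14.01 g/mol
% N = 14.01/53.492 × 100 = 26.19%

26.19%


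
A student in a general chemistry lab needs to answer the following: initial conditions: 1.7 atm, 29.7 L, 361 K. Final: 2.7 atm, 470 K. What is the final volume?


P1V1/T1 = P2V2/T2
V2 = P1V1T2/(T1P2)
= 1.7×29.7×470/(361×2.7)
= 24.346 L

24.346 L


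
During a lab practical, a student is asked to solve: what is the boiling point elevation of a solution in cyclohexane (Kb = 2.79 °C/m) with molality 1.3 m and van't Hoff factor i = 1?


ΔTb = Kb × m × i
= 2.79 × 1.3 × 1
= 3.627 °C

3.627 °C


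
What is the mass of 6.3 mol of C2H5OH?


M(C2H5OH) = 46.07 g/mol
mass = n × M = 6.3 × 46.07 = 290.24 g

290.24 g


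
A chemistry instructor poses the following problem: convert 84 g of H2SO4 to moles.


M(H2SO4) = 98.09 g/mol
n = mass/M = 84/98.09 = 0.8564 mol

0.8564 mol


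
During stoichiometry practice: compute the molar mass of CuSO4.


M(CuSO4) = 1×63.55 + 1×32.07 + 4×16.0
= 63.55 + 32.07 + 64.0
= 159.62 g/mol

159.62 g/mol


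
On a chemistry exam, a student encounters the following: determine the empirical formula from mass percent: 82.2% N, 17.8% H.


Assume 100 g sample. Moles of each element:
  N: 82.2/14.01 = 5.867 mol
  H: 17.8/1.008 = 17.659 mol
Divide by smallest (5.867):
  N: 5.867/5.867 = 1.0
  H: 17.659/5.867 = 3.01
Empirical formula: NH3

NH3


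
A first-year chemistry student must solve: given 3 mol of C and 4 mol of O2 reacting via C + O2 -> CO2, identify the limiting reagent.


Mole ratio available / coefficient:
  C: 3/1 = 3.000
  O2: 4/1 = 4.000
Smaller ratio is limiting.

C


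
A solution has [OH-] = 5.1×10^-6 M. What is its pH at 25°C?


pOH = -log10([OH-]) = -log10(5.1×10^-6)
= 6 - log10(5.1) = 5.29
pH = 14 - pOH = 14 - 5.29 = 8.71

8.71


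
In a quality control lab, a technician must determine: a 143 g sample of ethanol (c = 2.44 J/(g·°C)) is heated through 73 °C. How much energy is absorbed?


q = mcΔT = 143 × 2.44 × 73
= 25471.16 J

25471.16 J


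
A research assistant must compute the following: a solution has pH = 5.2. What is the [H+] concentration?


[H+] = 10^(-pH) = 10^(-5.2)
= 6.31×10^-6 M

6.31×10^-6 M


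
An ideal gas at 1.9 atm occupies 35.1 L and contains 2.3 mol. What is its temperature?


PV = nRT  (R = 0.08206 L·atm/(mol·K))
T = PV/(nR) = 1.9×35.1/(2.3×0.08206)
= 66.69/0.188738
= 353.35 K

353.35 K


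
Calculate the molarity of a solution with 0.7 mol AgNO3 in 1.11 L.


M = n/V = 0.7/1.11 = 0.631 mol/L

0.631 M


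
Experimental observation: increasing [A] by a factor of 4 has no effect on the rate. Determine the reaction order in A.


rate ∝ [A]^n
rate ∝ [A]^0
Order in A: 0

0


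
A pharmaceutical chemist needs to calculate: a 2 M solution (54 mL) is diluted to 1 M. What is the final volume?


C1V1 = C2V2
2 × 54 = 1 × V2
V2 = 108/1 = 108.0 mL

108.0 mL


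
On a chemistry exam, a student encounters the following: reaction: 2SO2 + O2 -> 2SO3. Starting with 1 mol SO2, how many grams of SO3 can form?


Mole ratio SO3:SO2 = 2:2
n(SO3) = 1 × 2/2 = 1.000 mol
mass = 1.000 × 80.07 = 80.07 g

80.07 g


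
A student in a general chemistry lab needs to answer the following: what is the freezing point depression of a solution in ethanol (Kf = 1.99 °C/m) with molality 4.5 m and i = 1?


ΔTf = Kf × m × i
= 1.99 × 4.5 × 1
= 8.955 °C

8.955 °C


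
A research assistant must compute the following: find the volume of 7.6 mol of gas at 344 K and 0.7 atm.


PV = nRT  (R = 0.08206 L·atm/(mol·K))
V = nRT/P = 7.6×0.08206×344/0.7
= 306.482 L

306.482 L


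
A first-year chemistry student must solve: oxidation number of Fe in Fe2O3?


2x + 3(-2) = 0, so x = +3
Oxidation number: +3

+3


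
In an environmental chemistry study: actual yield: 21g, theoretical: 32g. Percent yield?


% yield = actual/theoretical × 100
= 21/32 × 100
= 65.62%

65.62%


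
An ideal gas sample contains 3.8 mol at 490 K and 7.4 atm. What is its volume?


PV = nRT  (R = 0.08206 L·atm/(mol·K))
V = nRT/P = 3.8×0.08206×490/7.4
= 20.648 L

20.648 L


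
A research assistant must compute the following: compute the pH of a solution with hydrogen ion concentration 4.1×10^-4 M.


pH = -log10([H+]) = -log10(4.1×10^-4)
= 4 - log10(4.1)
= 4 - 0.61
= 3.39

3.39


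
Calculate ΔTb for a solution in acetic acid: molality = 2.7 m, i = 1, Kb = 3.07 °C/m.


ΔTb = Kb × m × i
= 3.07 × 2.7 × 1
= 8.289 °C

8.289 °C


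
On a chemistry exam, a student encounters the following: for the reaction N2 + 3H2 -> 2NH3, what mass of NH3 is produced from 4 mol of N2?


Mole ratio NH3:N2 = 2:1
n(NH3) = 4 × 2/1 = 8.000 mol
mass = 8.000 × 17.03 = 136.24 g

136.24 g


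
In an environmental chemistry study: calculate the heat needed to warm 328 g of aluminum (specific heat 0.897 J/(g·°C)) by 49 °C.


q = mcΔT = 328 × 0.897 × 49
= 14416.58 J

14416.58 J


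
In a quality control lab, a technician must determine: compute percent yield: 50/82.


% yield = actual/theoretical × 100
= 50/82 × 100
= 60.98%

60.98%


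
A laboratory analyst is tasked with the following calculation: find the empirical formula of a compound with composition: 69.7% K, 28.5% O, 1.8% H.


Assume 100 g sample. Moles of each element:
  K: 69.7/39.1 = 1.783 mol
  O: 28.5/16.0 = 1.781 mol
  H: 1.8/1.008 = 1.786 mol
Divide by smallest (1.781):
  K: 1.783/1.781 = 1.0
  O: 1.781/1.781 = 1.0
  H: 1.786/1.781 = 1.0
Empirical formula: KOH

KOH


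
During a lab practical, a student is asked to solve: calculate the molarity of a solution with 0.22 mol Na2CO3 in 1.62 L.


M = n/V = 0.22/1.62 = 0.136 mol/L

0.136 M


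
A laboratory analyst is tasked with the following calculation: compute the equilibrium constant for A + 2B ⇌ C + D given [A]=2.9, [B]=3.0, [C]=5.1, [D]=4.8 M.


Kc = [C][D]/([A][B]^2)
= (5.1^1 × 4.8^1)/(2.9^1 × 3.0^2)
= 24.48/26.1
= 0.9379

0.9379


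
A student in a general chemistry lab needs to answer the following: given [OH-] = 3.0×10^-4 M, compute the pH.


pOH = -log10([OH-]) = -log10(3.0×10^-4)
= 4 - log10(3.0) = 3.52
pH = 14 - pOH = 14 - 3.52 = 10.48

10.48


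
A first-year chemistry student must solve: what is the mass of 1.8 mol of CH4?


M(CH4) = 16.04 g/mol
mass = n × M = 1.8 × 16.04 = 28.87 g

28.87 g


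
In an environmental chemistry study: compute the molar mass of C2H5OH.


M(C2H5OH) = 2×12.01 + 6×1.008 + 1×16.0
= 24.02 + 6.05 + 16.0
= 46.07 g/mol

46.07 g/mol


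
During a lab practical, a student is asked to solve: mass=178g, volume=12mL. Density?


ρ = mass/volume
= 178/12
= 14.833 g/mL

14.833 g/mL


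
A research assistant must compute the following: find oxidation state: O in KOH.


O is usually -2
Oxidation number: -2

-2


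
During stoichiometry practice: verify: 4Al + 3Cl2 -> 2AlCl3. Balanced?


Equation: 4Al + 3Cl2 -> 2AlCl3
Check atoms: Al: 4≠2, Cl: 6=6
Not balanced

No, not balanced


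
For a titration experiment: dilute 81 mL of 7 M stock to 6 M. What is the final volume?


C1V1 = C2V2
7 × 81 = 6 × V2
V2 = 567/6 = 94.5 mL

94.5 mL


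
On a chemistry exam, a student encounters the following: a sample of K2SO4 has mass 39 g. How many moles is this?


M(K2SO4) = 174.27 g/mol
n = mass/M = 39/174.27 = 0.2238 mol

0.2238 mol


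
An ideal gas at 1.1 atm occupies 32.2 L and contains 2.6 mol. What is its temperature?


PV = nRT  (R = 0.08206 L·atm/(mol·K))
T = PV/(nR) = 1.1×32.2/(2.6×0.08206)
= 35.42/0.213356
= 166.01 K

166.01 K
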